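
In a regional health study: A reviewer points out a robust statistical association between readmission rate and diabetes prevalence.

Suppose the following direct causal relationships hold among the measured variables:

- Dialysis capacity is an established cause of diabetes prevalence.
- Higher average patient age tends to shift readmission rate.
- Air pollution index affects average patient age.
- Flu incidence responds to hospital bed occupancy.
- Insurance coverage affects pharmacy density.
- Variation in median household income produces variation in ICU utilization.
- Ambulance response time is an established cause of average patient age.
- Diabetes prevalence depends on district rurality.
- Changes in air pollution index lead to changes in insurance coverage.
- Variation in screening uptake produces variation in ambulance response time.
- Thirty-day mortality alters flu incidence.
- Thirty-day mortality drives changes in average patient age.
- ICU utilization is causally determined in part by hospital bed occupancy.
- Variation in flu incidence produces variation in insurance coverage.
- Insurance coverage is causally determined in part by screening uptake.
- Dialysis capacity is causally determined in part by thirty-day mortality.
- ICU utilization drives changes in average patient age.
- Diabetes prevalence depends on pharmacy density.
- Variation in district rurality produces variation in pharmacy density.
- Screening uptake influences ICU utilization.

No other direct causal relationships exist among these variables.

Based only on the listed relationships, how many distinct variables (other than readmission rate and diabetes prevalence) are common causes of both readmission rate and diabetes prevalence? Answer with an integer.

The common causes are: air pollution index (to readmission rate via air pollution index → average patient age → readmission rate; to diabetes prevalence via air pollution index → insurance coverage → pharmacy density → diabetes prevalence); hospital bed occupancy (to readmission rate via hospital bed occupancy → ICU utilization → average patient age → readmission rate; to diabetes prevalence via hospital bed occupancy → flu incidence → insurance coverage → pharmacy density → diabetes prevalence); screening uptake (to readmission rate via screening uptake → ICU utilization → average patient age → readmission rate; to diabetes prevalence via screening uptake → insurance coverage → pharmacy density → diabetes prevalence); thirty-day mortality (to readmission rate via thirty-day mortality → average patient age → readmission rate; to diabetes prevalence via thirty-day mortality → dialysis capacity → diabetes prevalence).
Every other variable lacks a causal path to at least one of readmission rate and diabetes prevalence.

4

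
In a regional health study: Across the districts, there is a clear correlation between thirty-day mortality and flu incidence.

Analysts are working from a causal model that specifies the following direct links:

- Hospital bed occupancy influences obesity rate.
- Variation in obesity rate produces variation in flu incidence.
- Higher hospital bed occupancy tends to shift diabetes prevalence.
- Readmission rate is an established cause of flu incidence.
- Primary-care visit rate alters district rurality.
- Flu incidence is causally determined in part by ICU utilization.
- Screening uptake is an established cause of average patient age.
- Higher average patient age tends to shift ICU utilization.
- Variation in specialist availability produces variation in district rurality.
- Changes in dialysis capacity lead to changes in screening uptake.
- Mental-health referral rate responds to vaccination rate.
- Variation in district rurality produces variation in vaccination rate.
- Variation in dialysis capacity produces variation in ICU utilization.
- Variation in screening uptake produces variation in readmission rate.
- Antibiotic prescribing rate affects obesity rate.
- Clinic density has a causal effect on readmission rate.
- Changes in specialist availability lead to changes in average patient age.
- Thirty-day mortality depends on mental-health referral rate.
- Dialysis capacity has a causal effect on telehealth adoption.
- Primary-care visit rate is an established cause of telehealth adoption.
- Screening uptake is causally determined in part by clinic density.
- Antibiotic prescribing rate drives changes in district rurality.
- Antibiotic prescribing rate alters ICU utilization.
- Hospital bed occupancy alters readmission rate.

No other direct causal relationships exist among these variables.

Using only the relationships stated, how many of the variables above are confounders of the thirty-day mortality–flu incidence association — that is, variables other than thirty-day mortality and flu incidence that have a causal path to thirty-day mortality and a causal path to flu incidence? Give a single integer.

The common causes are: antibiotic prescribing rate (to thirty-day mortality via antibiotic prescribing rate → district rurality → vaccination rate → mental-health referral rate → thirty-day mortality; to flu incidence via antibiotic prescribing rate → obesity rate → flu incidence); specialist availability (to thirty-day mortality via specialist availability → district rurality → vaccination rate → mental-health referral rate → thirty-day mortality; to flu incidence via specialist availability → average patient age → ICU utilization → flu incidence).
Every other variable lacks a causal path to at least one of thirty-day mortality and flu incidence.

2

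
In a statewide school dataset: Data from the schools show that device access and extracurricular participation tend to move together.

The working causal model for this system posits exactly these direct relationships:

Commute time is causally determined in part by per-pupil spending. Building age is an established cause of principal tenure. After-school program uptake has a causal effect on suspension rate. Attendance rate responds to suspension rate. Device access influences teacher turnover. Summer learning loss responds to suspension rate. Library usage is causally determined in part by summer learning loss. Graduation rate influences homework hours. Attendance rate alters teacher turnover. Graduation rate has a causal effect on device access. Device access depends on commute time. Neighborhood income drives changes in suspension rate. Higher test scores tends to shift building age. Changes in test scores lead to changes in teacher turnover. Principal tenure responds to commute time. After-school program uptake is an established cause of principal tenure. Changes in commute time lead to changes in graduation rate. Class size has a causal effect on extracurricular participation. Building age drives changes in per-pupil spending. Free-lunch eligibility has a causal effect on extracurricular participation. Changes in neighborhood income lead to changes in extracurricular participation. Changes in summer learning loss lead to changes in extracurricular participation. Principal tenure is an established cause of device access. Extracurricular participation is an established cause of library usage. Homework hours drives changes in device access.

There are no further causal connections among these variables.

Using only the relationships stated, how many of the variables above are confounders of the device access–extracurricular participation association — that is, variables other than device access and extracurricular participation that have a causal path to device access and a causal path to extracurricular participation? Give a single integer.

1

The common causes are: after-school program uptake (to device access via after-school program uptake → principal tenure → device access; to extracurricular participation via after-school program uptake → suspension rate → summer learning loss → extracurricular participation).
Every other variable lacks a causal path to at least one of device access and extracurricular participation.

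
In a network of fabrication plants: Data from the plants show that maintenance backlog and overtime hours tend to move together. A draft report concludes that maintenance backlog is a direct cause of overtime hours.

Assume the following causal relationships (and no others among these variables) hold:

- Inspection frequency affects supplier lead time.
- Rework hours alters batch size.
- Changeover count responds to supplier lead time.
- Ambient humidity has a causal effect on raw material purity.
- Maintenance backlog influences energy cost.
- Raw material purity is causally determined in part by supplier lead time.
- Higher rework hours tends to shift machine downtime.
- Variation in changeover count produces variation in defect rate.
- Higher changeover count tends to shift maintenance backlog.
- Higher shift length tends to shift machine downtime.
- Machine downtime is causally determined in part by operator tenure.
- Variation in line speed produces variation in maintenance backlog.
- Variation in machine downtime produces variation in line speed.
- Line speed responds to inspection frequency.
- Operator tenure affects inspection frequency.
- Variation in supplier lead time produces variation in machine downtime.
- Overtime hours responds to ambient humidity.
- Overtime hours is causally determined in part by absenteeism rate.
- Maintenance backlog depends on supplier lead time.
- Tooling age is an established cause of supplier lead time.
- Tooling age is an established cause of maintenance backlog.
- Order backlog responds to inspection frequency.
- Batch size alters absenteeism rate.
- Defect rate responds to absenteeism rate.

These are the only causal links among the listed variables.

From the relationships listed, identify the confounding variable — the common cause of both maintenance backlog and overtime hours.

Rework hours has a causal path to maintenance backlog (rework hours → machine downtime → line speed → maintenance backlog) and a separate causal path to overtime hours (rework hours → batch size → absenteeism rate → overtime hours), so it is a common cause of both.
No stated relationship gives maintenance backlog a causal route to overtime hours, so the correlation is explained by the shared upstream cause rather than a direct effect.

rework hours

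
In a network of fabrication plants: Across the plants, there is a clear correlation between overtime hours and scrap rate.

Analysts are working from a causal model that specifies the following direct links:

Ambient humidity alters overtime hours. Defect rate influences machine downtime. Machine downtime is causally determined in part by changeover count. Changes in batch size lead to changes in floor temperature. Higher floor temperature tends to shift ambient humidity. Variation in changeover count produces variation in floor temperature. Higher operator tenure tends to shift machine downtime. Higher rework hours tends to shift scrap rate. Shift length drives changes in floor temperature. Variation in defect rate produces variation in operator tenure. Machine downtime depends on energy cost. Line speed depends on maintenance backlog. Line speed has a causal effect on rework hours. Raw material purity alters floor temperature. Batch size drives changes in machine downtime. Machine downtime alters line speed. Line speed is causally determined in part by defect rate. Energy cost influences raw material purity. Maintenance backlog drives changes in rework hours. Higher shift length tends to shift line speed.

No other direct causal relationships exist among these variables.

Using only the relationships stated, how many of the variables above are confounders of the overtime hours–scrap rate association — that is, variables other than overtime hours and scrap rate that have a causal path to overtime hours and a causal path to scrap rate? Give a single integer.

The common causes are: batch size (to overtime hours via batch size → floor temperature → ambient humidity → overtime hours; to scrap rate via batch size → machine downtime → line speed → rework hours → scrap rate); changeover count (to overtime hours via changeover count → floor temperature → ambient humidity → overtime hours; to scrap rate via changeover count → machine downtime → line speed → rework hours → scrap rate); energy cost (to overtime hours via energy cost → raw material purity → floor temperature → ambient humidity → overtime hours; to scrap rate via energy cost → machine downtime → line speed → rework hours → scrap rate); shift length (to overtime hours via shift length → floor temperature → ambient humidity → overtime hours; to scrap rate via shift length → line speed → rework hours → scrap rate).
Every other variable lacks a causal path to at least one of overtime hours and scrap rate.

4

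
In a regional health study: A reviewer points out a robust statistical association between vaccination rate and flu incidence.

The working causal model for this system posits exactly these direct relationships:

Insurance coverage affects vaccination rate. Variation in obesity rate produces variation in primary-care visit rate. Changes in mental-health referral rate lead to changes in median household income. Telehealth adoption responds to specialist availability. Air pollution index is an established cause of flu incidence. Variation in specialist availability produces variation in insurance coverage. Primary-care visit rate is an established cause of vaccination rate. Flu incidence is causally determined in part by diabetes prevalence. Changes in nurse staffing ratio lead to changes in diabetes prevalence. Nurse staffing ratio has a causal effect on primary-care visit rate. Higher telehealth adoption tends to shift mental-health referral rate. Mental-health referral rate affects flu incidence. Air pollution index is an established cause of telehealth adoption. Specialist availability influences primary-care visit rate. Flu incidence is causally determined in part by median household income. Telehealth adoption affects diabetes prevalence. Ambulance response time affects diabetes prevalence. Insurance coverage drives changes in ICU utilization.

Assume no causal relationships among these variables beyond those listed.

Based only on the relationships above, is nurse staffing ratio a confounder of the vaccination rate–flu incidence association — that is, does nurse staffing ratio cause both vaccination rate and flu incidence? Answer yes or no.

Nurse staffing ratio has a causal path to vaccination rate (nurse staffing ratio → primary-care visit rate → vaccination rate) and to flu incidence (nurse staffing ratio → diabetes prevalence → flu incidence), so it is a common cause of both — a confounder.

yes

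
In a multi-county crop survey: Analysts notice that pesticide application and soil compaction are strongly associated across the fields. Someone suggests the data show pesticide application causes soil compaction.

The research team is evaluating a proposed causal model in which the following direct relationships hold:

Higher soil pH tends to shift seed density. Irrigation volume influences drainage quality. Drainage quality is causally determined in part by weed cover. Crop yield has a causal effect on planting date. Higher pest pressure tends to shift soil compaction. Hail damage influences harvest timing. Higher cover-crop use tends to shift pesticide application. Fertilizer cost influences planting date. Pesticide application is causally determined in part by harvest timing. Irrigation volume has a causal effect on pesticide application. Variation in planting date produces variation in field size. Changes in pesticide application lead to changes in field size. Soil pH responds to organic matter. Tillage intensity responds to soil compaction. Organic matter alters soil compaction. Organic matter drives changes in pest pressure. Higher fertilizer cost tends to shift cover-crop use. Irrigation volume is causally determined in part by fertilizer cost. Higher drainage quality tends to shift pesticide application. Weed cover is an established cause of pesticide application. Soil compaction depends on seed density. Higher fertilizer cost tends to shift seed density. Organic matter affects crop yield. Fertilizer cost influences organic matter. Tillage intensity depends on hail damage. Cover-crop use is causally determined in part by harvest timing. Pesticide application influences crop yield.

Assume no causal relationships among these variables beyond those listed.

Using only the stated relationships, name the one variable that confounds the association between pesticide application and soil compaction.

fertilizer cost

Fertilizer cost has a causal path to pesticide application (fertilizer cost → irrigation volume → pesticide application) and a separate causal path to soil compaction (fertilizer cost → seed density → soil compaction), so it is a common cause of both.
No stated relationship gives pesticide application a causal route to soil compaction, so the correlation is explained by the shared upstream cause rather than a direct effect.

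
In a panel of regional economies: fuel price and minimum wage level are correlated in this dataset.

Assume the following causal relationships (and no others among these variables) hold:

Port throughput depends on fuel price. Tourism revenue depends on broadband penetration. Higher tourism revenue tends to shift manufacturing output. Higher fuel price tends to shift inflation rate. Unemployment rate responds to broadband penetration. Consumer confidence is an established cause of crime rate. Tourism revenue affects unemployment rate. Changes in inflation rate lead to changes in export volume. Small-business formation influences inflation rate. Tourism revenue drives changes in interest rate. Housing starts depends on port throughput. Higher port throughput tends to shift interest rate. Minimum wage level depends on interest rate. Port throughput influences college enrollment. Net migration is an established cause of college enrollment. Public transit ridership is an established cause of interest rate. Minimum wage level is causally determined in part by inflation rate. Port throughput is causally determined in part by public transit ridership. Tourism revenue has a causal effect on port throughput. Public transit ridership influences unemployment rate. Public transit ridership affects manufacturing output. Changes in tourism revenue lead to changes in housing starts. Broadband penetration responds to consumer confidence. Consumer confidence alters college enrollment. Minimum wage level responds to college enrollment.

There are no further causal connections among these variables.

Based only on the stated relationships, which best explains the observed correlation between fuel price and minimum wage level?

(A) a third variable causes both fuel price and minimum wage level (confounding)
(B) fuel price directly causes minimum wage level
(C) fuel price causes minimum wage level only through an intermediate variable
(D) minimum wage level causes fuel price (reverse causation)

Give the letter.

C

Fuel price reaches minimum wage level through fuel price → inflation rate → minimum wage level — an indirect causal chain with no direct fuel price → minimum wage level link. No variable causes both fuel price and minimum wage level, so confounding is ruled out; the effect is mediated.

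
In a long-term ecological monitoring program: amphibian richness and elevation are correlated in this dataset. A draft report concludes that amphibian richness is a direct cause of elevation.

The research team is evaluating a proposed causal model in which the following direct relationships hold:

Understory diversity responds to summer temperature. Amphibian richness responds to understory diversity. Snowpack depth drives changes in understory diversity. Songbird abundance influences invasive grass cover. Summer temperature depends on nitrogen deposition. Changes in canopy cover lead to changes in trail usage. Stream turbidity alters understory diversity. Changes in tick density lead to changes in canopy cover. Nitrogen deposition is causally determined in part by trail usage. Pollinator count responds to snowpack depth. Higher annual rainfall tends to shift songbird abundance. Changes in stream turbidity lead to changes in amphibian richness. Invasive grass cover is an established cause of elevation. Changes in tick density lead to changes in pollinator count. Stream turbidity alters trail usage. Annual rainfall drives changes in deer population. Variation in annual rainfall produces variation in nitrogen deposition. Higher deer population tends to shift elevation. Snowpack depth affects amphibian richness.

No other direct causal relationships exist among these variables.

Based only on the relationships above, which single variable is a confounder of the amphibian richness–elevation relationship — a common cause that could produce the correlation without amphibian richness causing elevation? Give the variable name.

annual rainfall

Annual rainfall has a causal path to amphibian richness (annual rainfall → nitrogen deposition → summer temperature → understory diversity → amphibian richness) and a separate causal path to elevation (annual rainfall → deer population → elevation), so it is a common cause of both.
No stated relationship gives amphibian richness a causal route to elevation, so the correlation is explained by the shared upstream cause rather than a direct effect.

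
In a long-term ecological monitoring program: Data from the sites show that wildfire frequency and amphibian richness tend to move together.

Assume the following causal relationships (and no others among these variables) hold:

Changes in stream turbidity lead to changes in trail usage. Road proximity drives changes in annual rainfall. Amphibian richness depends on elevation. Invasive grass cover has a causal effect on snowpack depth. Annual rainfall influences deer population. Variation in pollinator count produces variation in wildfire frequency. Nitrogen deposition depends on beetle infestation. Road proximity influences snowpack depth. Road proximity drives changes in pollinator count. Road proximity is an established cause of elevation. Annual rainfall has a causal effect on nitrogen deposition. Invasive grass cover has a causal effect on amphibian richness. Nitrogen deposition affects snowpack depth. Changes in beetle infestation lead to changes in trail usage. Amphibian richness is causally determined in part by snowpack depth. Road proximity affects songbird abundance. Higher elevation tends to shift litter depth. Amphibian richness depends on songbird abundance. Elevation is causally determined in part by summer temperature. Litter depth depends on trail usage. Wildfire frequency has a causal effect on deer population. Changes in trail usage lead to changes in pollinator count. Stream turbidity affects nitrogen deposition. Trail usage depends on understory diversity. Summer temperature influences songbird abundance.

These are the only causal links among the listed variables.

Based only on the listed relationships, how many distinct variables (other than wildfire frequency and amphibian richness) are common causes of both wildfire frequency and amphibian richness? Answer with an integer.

3

The common causes are: beetle infestation (to wildfire frequency via beetle infestation → trail usage → pollinator count → wildfire frequency; to amphibian richness via beetle infestation → nitrogen deposition → snowpack depth → amphibian richness); road proximity (to wildfire frequency via road proximity → pollinator count → wildfire frequency; to amphibian richness via road proximity → snowpack depth → amphibian richness); stream turbidity (to wildfire frequency via stream turbidity → trail usage → pollinator count → wildfire frequency; to amphibian richness via stream turbidity → nitrogen deposition → snowpack depth → amphibian richness).
Every other variable lacks a causal path to at least one of wildfire frequency and amphibian richness.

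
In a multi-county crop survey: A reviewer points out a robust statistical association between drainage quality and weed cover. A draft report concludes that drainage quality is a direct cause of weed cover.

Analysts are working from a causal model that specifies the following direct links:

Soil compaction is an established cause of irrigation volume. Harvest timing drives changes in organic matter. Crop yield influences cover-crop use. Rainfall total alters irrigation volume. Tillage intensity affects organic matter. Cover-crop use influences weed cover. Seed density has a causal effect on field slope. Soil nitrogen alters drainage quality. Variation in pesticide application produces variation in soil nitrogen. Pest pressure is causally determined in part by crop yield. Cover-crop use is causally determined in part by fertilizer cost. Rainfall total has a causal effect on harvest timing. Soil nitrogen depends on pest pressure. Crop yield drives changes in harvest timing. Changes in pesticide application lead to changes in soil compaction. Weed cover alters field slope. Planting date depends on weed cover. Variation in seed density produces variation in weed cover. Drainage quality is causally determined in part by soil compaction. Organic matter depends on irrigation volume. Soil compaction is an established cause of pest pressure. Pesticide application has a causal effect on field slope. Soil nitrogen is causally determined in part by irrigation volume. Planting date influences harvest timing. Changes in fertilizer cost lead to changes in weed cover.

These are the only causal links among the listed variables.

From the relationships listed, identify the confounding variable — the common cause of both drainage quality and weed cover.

Crop yield has a causal path to drainage quality (crop yield → pest pressure → soil nitrogen → drainage quality) and a separate causal path to weed cover (crop yield → cover-crop use → weed cover), so it is a common cause of both.
No stated relationship gives drainage quality a causal route to weed cover, so the correlation is explained by the shared upstream cause rather than a direct effect.

crop yield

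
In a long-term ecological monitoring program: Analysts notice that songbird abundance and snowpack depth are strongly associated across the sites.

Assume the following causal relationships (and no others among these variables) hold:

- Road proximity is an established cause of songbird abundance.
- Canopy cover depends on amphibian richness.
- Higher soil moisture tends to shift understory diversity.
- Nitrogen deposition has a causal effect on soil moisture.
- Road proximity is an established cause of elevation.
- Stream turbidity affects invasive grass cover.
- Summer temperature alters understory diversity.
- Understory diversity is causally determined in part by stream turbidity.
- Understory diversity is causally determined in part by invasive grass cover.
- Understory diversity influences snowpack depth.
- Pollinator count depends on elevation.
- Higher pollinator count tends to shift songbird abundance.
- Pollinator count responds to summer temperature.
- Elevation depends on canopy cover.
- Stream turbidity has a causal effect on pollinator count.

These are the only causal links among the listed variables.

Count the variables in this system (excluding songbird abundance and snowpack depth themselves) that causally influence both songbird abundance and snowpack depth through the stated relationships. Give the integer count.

2

The common causes are: stream turbidity (to songbird abundance via stream turbidity → pollinator count → songbird abundance; to snowpack depth via stream turbidity → understory diversity → snowpack depth); summer temperature (to songbird abundance via summer temperature → pollinator count → songbird abundance; to snowpack depth via summer temperature → understory diversity → snowpack depth).
Every other variable lacks a causal path to at least one of songbird abundance and snowpack depth.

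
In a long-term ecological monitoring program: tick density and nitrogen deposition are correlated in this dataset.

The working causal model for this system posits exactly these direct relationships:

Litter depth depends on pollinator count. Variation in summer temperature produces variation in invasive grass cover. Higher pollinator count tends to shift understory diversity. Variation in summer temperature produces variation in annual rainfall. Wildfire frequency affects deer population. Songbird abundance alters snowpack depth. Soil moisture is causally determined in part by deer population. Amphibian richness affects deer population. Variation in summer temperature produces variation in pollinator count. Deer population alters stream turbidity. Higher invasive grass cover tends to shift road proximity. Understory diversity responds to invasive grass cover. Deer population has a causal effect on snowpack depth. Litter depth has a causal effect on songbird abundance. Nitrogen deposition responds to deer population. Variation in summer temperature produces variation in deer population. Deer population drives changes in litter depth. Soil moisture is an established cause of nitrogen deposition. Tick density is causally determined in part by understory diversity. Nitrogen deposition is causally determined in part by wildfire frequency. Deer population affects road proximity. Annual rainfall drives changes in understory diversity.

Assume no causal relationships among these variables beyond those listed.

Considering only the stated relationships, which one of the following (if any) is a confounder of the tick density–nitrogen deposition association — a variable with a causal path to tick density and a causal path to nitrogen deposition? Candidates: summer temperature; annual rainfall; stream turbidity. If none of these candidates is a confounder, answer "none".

Summer temperature causes tick density (summer temperature → pollinator count → understory diversity → tick density) and also causes nitrogen deposition (summer temperature → deer population → nitrogen deposition); it is a common cause of both.
Each of the other candidates lacks a causal path to at least one of tick density and nitrogen deposition, so they do not confound the relationship.

summer temperature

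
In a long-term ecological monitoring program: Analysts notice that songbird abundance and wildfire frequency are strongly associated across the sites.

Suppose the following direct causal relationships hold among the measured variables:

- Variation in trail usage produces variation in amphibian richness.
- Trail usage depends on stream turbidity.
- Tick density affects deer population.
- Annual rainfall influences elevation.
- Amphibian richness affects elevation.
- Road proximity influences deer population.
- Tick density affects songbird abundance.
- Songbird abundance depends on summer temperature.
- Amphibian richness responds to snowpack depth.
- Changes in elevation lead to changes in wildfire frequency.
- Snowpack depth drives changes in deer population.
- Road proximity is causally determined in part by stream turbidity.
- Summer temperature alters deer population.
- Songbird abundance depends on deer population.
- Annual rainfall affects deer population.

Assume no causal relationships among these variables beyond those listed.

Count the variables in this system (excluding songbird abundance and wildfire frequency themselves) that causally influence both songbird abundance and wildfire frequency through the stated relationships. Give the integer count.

The common causes are: annual rainfall (to songbird abundance via annual rainfall → deer population → songbird abundance; to wildfire frequency via annual rainfall → elevation → wildfire frequency); snowpack depth (to songbird abundance via snowpack depth → deer population → songbird abundance; to wildfire frequency via snowpack depth → amphibian richness → elevation → wildfire frequency); stream turbidity (to songbird abundance via stream turbidity → road proximity → deer population → songbird abundance; to wildfire frequency via stream turbidity → trail usage → amphibian richness → elevation → wildfire frequency).
Every other variable lacks a causal path to at least one of songbird abundance and wildfire frequency.

3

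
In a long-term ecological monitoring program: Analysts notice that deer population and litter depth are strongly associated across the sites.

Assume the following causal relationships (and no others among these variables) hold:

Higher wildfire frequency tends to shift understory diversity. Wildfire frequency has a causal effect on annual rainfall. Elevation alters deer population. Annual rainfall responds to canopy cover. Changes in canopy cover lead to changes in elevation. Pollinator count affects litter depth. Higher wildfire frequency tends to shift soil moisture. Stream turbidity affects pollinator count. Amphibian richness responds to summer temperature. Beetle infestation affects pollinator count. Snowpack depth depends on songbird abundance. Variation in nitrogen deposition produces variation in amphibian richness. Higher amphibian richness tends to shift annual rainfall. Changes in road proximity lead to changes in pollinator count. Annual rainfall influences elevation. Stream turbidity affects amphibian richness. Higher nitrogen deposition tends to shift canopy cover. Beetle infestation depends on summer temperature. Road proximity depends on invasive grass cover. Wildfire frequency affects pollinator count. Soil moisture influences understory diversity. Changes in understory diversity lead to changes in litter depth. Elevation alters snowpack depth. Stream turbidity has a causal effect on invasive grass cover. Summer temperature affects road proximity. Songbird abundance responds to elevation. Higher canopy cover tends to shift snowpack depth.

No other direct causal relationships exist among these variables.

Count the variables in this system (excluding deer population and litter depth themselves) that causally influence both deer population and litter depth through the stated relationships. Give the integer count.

The common causes are: stream turbidity (to deer population via stream turbidity → amphibian richness → annual rainfall → elevation → deer population; to litter depth via stream turbidity → pollinator count → litter depth); summer temperature (to deer population via summer temperature → amphibian richness → annual rainfall → elevation → deer population; to litter depth via summer temperature → beetle infestation → pollinator count → litter depth); wildfire frequency (to deer population via wildfire frequency → annual rainfall → elevation → deer population; to litter depth via wildfire frequency → pollinator count → litter depth).
Every other variable lacks a causal path to at least one of deer population and litter depth.

3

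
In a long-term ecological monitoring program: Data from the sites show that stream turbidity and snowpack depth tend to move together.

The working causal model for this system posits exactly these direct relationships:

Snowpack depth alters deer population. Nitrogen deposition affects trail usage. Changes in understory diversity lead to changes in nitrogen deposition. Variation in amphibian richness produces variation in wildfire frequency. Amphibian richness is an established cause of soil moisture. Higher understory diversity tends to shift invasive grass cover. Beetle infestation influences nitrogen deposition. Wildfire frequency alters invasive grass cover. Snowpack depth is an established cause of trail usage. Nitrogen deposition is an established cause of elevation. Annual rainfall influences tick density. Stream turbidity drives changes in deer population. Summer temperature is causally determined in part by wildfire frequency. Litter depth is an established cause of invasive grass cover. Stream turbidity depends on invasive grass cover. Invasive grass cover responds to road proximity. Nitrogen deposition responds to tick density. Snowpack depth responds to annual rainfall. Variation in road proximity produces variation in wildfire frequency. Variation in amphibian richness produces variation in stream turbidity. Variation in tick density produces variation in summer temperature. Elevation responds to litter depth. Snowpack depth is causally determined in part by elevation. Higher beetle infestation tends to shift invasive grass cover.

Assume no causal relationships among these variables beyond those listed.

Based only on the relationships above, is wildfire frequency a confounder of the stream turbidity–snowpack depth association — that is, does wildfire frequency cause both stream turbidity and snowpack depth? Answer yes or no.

no

Wildfire frequency has no stated causal path to snowpack depth. A confounder must cause both variables, so wildfire frequency does not qualify.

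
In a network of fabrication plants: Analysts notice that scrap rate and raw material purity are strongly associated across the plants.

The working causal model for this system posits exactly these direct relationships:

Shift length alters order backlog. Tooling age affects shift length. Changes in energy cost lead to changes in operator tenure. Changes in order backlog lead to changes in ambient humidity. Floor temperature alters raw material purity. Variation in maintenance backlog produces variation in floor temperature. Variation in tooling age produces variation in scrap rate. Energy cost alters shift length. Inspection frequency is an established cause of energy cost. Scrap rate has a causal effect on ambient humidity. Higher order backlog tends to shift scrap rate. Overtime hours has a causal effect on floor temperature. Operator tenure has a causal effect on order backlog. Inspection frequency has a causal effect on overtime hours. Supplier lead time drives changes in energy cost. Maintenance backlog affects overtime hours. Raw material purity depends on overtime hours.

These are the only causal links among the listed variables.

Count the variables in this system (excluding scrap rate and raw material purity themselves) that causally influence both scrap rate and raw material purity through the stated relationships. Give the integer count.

The common causes are: inspection frequency (to scrap rate via inspection frequency → energy cost → operator tenure → order backlog → scrap rate; to raw material purity via inspection frequency → overtime hours → raw material purity).
Every other variable lacks a causal path to at least one of scrap rate and raw material purity.

1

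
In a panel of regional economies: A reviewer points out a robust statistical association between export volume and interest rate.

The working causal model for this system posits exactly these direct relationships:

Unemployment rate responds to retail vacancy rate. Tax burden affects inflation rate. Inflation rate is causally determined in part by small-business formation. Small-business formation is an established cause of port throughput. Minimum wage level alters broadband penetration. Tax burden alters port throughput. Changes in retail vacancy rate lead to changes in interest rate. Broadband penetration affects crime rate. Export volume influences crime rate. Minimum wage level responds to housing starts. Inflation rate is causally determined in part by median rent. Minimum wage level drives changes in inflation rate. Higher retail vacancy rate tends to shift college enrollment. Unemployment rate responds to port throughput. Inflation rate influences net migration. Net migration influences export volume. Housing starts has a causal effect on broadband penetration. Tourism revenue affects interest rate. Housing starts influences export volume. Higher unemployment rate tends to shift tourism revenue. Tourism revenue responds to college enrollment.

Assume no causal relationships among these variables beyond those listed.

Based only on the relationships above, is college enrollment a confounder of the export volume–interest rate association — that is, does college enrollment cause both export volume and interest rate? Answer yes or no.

no

College enrollment has no stated causal path to export volume. A confounder must cause both variables, so college enrollment does not qualify.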